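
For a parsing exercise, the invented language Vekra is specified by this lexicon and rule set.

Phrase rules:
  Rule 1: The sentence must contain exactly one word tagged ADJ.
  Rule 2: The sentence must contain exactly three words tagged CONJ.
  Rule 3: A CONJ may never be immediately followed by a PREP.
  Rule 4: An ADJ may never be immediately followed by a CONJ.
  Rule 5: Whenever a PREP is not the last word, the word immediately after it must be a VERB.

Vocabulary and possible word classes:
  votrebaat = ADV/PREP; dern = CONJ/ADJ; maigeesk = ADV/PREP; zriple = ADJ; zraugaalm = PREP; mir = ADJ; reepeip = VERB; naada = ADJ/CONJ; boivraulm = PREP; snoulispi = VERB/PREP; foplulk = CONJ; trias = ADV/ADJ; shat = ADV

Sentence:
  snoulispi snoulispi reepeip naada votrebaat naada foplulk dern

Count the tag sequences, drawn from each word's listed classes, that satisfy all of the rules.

6

Candidates per position — 1:snoulispi {VERB,PREP}; 2:snoulispi {VERB,PREP}; 3:reepeip {VERB}; 4:naada {ADJ,CONJ}; 5:votrebaat {ADV,PREP}; 6:naada {ADJ,CONJ}; 7:foplulk {CONJ}; 8:dern {CONJ,ADJ}.
There are 64 candidate sequences in total.
Checking each against the rules leaves 6 sequences.
Count = 6.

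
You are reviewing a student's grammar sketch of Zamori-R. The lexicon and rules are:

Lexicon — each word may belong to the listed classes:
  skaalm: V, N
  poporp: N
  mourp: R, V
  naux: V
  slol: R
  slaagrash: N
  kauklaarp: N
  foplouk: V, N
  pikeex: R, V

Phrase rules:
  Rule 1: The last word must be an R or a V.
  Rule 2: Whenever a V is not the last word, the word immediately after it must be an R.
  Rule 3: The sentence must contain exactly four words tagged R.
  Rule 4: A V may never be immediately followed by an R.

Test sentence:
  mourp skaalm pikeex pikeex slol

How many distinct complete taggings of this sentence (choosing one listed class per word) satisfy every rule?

1

Candidates per position — 1:mourp {R,V}; 2:skaalm {V,N}; 3:pikeex {R,V}; 4:pikeex {R,V}; 5:slol {R}.
There are 16 candidate sequences in total.
The sequences that satisfy every rule: R N R R R.
Count = 1.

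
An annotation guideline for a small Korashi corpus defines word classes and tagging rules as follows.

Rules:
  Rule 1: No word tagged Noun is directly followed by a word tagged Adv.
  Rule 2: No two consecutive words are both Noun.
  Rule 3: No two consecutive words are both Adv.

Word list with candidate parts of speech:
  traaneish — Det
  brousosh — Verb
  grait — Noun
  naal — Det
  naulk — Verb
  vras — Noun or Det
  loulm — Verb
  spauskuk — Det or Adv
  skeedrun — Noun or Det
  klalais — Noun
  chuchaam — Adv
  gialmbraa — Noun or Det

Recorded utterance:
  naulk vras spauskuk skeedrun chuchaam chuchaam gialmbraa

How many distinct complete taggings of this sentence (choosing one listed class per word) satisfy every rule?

Candidates per position — 1:naulk {Verb}; 2:vras {Noun,Det}; 3:spauskuk {Det,Adv}; 4:skeedrun {Noun,Det}; 5:chuchaam {Adv}; 6:chuchaam {Adv}; 7:gialmbraa {Noun,Det}.
There are 16 candidate sequences in total.
Rule 3 cannot be satisfied by any choice of tags from the lexicon.
So there is no consistent tagging.
Count = 0.

0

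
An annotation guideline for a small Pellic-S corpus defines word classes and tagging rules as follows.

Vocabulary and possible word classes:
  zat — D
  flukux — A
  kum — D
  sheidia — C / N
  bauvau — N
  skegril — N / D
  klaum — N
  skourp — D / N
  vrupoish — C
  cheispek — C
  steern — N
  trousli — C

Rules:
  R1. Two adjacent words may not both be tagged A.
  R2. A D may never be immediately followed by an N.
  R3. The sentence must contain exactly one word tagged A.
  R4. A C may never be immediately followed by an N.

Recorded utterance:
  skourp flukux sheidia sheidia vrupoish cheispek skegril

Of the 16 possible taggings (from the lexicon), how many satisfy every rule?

6

Candidates per position — 1:skourp {D,N}; 2:flukux {A}; 3:sheidia {C,N}; 4:sheidia {C,N}; 5:vrupoish {C}; 6:cheispek {C}; 7:skegril {N,D}.
There are 16 candidate sequences in total.
Checking each against the rules leaves 6 sequences.
Count = 6.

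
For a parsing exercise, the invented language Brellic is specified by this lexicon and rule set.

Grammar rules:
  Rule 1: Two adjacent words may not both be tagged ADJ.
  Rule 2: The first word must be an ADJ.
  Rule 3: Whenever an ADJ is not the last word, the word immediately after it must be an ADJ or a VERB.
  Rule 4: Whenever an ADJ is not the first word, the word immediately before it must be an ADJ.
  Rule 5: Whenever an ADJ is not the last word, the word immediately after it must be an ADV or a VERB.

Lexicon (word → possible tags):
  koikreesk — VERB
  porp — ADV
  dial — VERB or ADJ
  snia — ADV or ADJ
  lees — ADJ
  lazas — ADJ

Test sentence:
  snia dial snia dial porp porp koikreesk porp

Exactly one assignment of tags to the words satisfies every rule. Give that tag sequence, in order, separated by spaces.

Candidates per position — 1:snia {ADV,ADJ}; 2:dial {VERB,ADJ}; 3:snia {ADV,ADJ}; 4:dial {VERB,ADJ}; 5:porp {ADV}; 6:porp {ADV}; 7:koikreesk {VERB}; 8:porp {ADV}.
At position 1, choosing ADV makes rule 2 impossible to satisfy; hence ADJ.
At position 2, choosing ADJ makes rule 1 impossible to satisfy; hence VERB.
At position 3, choosing ADJ makes rule 4 impossible to satisfy; hence ADV.
At position 4, choosing ADJ makes rule 3 impossible to satisfy; hence VERB.
The unique satisfying tagging is: ADJ VERB ADV VERB ADV ADV VERB ADV.
Rule-by-rule: rule 1 ✓; rule 2 ✓; rule 3 ✓; rule 4 ✓; rule 5 ✓.

ADJ VERB ADV VERB ADV ADV VERB ADV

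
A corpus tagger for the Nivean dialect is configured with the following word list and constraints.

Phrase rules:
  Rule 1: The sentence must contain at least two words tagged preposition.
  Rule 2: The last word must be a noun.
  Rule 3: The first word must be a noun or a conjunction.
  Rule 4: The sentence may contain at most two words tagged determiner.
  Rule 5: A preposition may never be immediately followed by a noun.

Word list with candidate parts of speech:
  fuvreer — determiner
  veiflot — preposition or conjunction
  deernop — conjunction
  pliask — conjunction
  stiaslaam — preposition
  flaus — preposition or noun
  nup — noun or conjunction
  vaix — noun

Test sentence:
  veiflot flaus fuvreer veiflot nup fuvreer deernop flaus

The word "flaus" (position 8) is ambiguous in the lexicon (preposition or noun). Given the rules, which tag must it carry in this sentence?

Candidates per position — 1:veiflot {preposition,conjunction}; 2:flaus {preposition,noun}; 3:fuvreer {determiner}; 4:veiflot {preposition,conjunction}; 5:nup {noun,conjunction}; 6:fuvreer {determiner}; 7:deernop {conjunction}; 8:flaus {preposition,noun}.
At position 1, choosing preposition makes rule 3 impossible to satisfy; hence conjunction.
At position 8, choosing preposition makes rule 2 impossible to satisfy; hence noun.
At position 2, choosing noun makes rule 1 impossible to satisfy; hence preposition.
At position 4, choosing conjunction makes rule 1 impossible to satisfy; hence preposition.
At position 5, choosing noun makes rule 5 impossible to satisfy; hence conjunction.
So the tagging must be: conjunction preposition determiner preposition conjunction determiner conjunction noun.
Checking: rule 1 satisfied; rule 2 satisfied; rule 3 satisfied; rule 4 satisfied; rule 5 satisfied.

noun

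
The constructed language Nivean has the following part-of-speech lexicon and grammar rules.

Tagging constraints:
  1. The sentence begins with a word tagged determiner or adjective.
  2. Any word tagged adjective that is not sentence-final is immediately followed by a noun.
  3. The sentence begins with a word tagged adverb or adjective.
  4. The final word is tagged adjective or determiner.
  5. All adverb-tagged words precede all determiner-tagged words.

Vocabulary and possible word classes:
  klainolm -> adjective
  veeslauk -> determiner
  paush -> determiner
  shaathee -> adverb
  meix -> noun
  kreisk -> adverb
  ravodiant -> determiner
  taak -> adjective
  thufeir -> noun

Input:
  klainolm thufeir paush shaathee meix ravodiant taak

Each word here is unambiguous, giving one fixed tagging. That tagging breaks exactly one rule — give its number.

5

Fixed tagging: adjective noun determiner adverb noun determiner adjective.
Applying the rules: R1 ok, R2 ok, R3 ok, R4 ok, R5 fails.
Only rule 5 fails.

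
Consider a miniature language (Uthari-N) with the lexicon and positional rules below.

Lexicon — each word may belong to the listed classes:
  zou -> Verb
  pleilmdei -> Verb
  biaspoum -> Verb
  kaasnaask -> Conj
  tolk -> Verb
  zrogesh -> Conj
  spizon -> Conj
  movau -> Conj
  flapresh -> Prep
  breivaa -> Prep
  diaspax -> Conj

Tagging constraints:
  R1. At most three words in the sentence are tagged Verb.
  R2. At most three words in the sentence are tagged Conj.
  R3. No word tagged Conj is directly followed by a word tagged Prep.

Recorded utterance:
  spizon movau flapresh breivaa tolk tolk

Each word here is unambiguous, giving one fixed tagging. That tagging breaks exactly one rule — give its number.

Fixed tagging: Conj Conj Prep Prep Verb Verb.
Rule check: R1 holds, R2 holds, R3 violated.
Only rule 3 fails.

3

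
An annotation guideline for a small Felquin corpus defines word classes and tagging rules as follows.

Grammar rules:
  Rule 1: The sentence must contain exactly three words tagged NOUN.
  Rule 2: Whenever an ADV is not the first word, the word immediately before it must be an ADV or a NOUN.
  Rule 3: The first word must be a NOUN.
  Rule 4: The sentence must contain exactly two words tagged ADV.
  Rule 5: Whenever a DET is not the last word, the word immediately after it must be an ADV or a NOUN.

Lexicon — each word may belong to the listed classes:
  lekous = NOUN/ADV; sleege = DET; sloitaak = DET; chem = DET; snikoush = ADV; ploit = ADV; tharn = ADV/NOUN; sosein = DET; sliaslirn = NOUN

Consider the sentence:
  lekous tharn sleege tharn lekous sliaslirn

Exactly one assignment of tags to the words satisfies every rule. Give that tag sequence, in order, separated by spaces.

NOUN ADV DET NOUN ADV NOUN

Candidates per position — 1:lekous {NOUN,ADV}; 2:tharn {ADV,NOUN}; 3:sleege {DET}; 4:tharn {ADV,NOUN}; 5:lekous {NOUN,ADV}; 6:sliaslirn {NOUN}.
If word 1 were ADV, no tagging could satisfy rule 3; so word 1 is NOUN.
If word 4 were ADV, no tagging could satisfy rule 2; so word 4 is NOUN.
If word 5 were NOUN, no tagging could satisfy rule 1; so word 5 is ADV.
If word 2 were NOUN, no tagging could satisfy rule 1; so word 2 is ADV.
So the tagging must be: NOUN ADV DET NOUN ADV NOUN.
Verifying each rule — rule 1 ✓; rule 2 ✓; rule 3 ✓; rule 4 ✓; rule 5 ✓.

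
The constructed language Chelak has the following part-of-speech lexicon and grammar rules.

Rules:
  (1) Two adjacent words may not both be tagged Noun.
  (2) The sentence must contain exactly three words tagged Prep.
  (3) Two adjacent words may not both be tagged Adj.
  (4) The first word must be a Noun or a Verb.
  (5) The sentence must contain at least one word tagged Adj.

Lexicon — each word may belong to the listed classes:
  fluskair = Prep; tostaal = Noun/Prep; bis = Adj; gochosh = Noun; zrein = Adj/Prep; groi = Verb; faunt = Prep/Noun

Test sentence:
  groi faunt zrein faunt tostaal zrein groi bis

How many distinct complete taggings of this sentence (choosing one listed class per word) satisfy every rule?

9

Candidates per position — 1:groi {Verb}; 2:faunt {Prep,Noun}; 3:zrein {Adj,Prep}; 4:faunt {Prep,Noun}; 5:tostaal {Noun,Prep}; 6:zrein {Adj,Prep}; 7:groi {Verb}; 8:bis {Adj}.
There are 32 candidate sequences in total.
Checking each against the rules leaves 9 sequences.
Count = 9.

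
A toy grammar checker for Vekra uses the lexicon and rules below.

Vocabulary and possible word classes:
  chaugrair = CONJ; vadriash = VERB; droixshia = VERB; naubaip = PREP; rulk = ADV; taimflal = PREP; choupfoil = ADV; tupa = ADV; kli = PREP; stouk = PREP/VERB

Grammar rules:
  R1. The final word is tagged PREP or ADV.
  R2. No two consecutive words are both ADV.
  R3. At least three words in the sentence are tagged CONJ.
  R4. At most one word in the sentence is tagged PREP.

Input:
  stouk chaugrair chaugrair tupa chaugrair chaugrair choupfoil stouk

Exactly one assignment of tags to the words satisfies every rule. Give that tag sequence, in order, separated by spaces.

Candidates per position — 1:stouk {PREP,VERB}; 2:chaugrair {CONJ}; 3:chaugrair {CONJ}; 4:tupa {ADV}; 5:chaugrair {CONJ}; 6:chaugrair {CONJ}; 7:choupfoil {ADV}; 8:stouk {PREP,VERB}.
Position 8: tagging it VERB would leave rule 1 unsatisfiable, so it must be PREP.
Position 1: tagging it PREP would leave rule 4 unsatisfiable, so it must be VERB.
So the tagging must be: VERB CONJ CONJ ADV CONJ CONJ ADV PREP.
Checking: rule 1 ok; rule 2 ok; rule 3 ok; rule 4 ok.

VERB CONJ CONJ ADV CONJ CONJ ADV PREP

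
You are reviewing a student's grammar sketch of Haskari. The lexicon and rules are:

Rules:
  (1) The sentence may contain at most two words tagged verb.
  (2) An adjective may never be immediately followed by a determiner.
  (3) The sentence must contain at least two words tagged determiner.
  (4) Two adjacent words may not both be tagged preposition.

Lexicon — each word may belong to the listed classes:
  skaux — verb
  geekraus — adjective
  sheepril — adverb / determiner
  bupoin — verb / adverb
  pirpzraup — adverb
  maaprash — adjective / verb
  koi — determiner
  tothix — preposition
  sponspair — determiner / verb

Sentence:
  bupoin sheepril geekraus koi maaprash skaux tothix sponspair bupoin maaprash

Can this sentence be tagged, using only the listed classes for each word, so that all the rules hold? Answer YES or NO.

NO

Candidates per position — 1:bupoin {verb,adverb}; 2:sheepril {adverb,determiner}; 3:geekraus {adjective}; 4:koi {determiner}; 5:maaprash {adjective,verb}; 6:skaux {verb}; 7:tothix {preposition}; 8:sponspair {determiner,verb}; 9:bupoin {verb,adverb}; 10:maaprash {adjective,verb}.
Rule 2 cannot be satisfied by any choice of tags from the lexicon.
So there is no consistent tagging.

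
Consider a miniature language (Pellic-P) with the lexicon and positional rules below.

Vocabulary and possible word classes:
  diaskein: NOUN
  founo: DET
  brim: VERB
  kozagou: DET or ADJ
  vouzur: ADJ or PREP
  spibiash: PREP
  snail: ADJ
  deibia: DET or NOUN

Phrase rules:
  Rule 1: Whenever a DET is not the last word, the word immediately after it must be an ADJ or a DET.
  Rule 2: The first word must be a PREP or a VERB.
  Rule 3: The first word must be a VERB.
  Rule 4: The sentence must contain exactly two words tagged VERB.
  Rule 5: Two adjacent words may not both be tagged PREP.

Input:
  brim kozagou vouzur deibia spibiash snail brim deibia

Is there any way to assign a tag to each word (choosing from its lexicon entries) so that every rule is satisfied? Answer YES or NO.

YES

Candidates per position — 1:brim {VERB}; 2:kozagou {DET,ADJ}; 3:vouzur {ADJ,PREP}; 4:deibia {DET,NOUN}; 5:spibiash {PREP}; 6:snail {ADJ}; 7:brim {VERB}; 8:deibia {DET,NOUN}.
One satisfying assignment: VERB ADJ ADJ NOUN PREP ADJ VERB DET.
Verifying each rule — rule 1 ok; rule 2 ok; rule 3 ok; rule 4 ok; rule 5 ok.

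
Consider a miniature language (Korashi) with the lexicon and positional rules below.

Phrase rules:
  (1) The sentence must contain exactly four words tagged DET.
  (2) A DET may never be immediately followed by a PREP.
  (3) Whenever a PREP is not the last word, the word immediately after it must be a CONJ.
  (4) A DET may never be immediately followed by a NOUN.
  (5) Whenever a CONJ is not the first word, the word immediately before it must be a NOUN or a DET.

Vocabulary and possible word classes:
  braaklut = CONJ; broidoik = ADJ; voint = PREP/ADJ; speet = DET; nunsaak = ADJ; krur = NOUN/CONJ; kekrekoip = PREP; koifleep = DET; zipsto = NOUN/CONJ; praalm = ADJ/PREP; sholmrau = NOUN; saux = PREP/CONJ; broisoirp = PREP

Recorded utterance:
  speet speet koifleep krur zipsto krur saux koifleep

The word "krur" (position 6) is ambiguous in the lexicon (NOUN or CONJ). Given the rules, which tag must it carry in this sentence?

Candidates per position — 1:speet {DET}; 2:speet {DET}; 3:koifleep {DET}; 4:krur {NOUN,CONJ}; 5:zipsto {NOUN,CONJ}; 6:krur {NOUN,CONJ}; 7:saux {PREP,CONJ}; 8:koifleep {DET}.
Word 4 cannot be NOUN — rule 4 would then fail for every completion. It is CONJ.
Word 5 cannot be CONJ — rule 5 would then fail for every completion. It is NOUN.
Word 7 cannot be PREP — rule 3 would then fail for every completion. It is CONJ.
Word 6 cannot be CONJ — rule 5 would then fail for every completion. It is NOUN.
That leaves exactly one tagging: DET DET DET CONJ NOUN NOUN CONJ DET.
Checking: rule 1 ok; rule 2 ok; rule 3 ok; rule 4 ok; rule 5 ok.

NOUN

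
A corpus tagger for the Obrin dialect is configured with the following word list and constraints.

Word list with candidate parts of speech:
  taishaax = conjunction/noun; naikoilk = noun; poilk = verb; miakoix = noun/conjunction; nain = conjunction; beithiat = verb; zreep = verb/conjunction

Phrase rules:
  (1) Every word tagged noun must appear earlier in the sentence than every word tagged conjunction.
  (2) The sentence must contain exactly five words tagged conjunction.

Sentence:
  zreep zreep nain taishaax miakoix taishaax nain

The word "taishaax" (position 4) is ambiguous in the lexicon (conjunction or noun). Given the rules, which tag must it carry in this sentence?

conjunction

Candidates per position — 1:zreep {verb,conjunction}; 2:zreep {verb,conjunction}; 3:nain {conjunction}; 4:taishaax {conjunction,noun}; 5:miakoix {noun,conjunction}; 6:taishaax {conjunction,noun}; 7:nain {conjunction}.
Position 4: tagging it noun would leave rule 1 unsatisfiable, so it must be conjunction.
Position 5: tagging it noun would leave rule 1 unsatisfiable, so it must be conjunction.
Position 6: tagging it noun would leave rule 1 unsatisfiable, so it must be conjunction.
Position 1: tagging it conjunction would leave rule 2 unsatisfiable, so it must be verb.
Position 2: tagging it conjunction would leave rule 2 unsatisfiable, so it must be verb.
So the tagging must be: verb verb conjunction conjunction conjunction conjunction conjunction.
Rule-by-rule: rule 1 ✓; rule 2 ✓.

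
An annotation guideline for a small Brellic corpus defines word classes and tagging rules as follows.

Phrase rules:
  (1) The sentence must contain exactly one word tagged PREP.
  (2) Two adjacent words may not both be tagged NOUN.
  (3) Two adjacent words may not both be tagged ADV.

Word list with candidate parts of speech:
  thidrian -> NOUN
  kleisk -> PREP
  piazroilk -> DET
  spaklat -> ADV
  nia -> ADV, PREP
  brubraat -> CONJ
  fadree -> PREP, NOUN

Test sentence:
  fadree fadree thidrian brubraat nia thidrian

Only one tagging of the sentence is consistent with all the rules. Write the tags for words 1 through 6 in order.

NOUN PREP NOUN CONJ ADV NOUN

Candidates per position — 1:fadree {PREP,NOUN}; 2:fadree {PREP,NOUN}; 3:thidrian {NOUN}; 4:brubraat {CONJ}; 5:nia {ADV,PREP}; 6:thidrian {NOUN}.
Word 2 cannot be NOUN — rule 2 would then fail for every completion. It is PREP.
Word 5 cannot be PREP — rule 1 would then fail for every completion. It is ADV.
Word 1 cannot be PREP — rule 1 would then fail for every completion. It is NOUN.
The unique satisfying tagging is: NOUN PREP NOUN CONJ ADV NOUN.
Check: rule 1 satisfied; rule 2 satisfied; rule 3 satisfied.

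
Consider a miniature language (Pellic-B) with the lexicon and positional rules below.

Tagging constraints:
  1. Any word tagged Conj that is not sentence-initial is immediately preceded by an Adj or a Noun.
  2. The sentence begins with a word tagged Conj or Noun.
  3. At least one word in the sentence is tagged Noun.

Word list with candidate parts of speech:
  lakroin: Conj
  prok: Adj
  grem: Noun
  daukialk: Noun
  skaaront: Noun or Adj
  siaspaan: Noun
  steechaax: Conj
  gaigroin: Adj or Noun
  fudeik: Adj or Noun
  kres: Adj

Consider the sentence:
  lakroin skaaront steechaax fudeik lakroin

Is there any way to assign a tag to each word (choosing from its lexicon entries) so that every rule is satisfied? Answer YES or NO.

YES

Candidates per position — 1:lakroin {Conj}; 2:skaaront {Noun,Adj}; 3:steechaax {Conj}; 4:fudeik {Adj,Noun}; 5:lakroin {Conj}.
One satisfying assignment: Conj Noun Conj Noun Conj.
Check: rule 1 ok; rule 2 ok; rule 3 ok.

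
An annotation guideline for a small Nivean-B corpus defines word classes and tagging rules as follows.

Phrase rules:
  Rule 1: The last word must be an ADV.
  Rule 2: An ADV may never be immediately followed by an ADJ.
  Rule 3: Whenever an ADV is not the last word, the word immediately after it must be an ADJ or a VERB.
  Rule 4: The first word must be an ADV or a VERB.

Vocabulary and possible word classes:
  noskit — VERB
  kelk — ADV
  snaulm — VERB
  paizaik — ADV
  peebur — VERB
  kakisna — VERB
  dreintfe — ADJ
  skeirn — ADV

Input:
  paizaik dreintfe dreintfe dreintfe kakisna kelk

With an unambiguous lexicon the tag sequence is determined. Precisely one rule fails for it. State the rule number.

Fixed tagging: ADV ADJ ADJ ADJ VERB ADV.
Applying the rules: R1 ok, R2 fails, R3 ok, R4 ok.
Only rule 2 fails.

2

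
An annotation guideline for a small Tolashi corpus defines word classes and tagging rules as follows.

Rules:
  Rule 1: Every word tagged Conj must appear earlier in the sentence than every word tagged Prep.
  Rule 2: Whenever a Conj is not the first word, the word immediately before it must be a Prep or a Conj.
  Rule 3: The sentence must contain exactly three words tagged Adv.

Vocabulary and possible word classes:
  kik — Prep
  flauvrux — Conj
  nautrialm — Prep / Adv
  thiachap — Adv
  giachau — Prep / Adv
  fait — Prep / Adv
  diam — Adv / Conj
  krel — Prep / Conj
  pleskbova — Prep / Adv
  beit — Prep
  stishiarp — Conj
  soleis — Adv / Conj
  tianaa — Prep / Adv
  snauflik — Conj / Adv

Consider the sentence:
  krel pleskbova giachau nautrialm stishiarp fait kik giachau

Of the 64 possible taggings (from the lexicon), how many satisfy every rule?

0

Candidates per position — 1:krel {Prep,Conj}; 2:pleskbova {Prep,Adv}; 3:giachau {Prep,Adv}; 4:nautrialm {Prep,Adv}; 5:stishiarp {Conj}; 6:fait {Prep,Adv}; 7:kik {Prep}; 8:giachau {Prep,Adv}.
There are 64 candidate sequences in total.
Every candidate sequence violates at least one rule; no consistent tagging exists.
Count = 0.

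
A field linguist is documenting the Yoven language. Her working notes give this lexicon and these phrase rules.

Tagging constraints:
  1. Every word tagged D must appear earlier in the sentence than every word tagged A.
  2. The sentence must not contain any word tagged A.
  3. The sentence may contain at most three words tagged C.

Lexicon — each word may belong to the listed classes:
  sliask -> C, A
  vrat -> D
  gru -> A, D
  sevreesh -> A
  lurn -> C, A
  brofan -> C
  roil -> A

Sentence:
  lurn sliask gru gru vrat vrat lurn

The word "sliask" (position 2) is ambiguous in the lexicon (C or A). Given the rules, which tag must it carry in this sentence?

C

Candidates per position — 1:lurn {C,A}; 2:sliask {C,A}; 3:gru {A,D}; 4:gru {A,D}; 5:vrat {D}; 6:vrat {D}; 7:lurn {C,A}.
Position 1: tagging it A would leave rule 1 unsatisfiable, so it must be C.
Position 2: tagging it A would leave rule 1 unsatisfiable, so it must be C.
Position 3: tagging it A would leave rule 1 unsatisfiable, so it must be D.
Position 4: tagging it A would leave rule 1 unsatisfiable, so it must be D.
Position 7: tagging it A would leave rule 2 unsatisfiable, so it must be C.
That leaves exactly one tagging: C C D D D D C.
Verifying each rule — rule 1 ok; rule 2 ok; rule 3 ok.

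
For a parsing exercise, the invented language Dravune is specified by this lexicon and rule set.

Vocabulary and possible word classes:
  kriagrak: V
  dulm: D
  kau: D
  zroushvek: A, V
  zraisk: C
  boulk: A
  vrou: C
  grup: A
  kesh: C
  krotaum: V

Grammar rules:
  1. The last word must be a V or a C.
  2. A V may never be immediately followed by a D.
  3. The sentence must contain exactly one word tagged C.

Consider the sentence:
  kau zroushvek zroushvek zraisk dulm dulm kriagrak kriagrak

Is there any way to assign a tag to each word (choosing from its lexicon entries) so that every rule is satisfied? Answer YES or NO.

Candidates per position — 1:kau {D}; 2:zroushvek {A,V}; 3:zroushvek {A,V}; 4:zraisk {C}; 5:dulm {D}; 6:dulm {D}; 7:kriagrak {V}; 8:kriagrak {V}.
One satisfying assignment: D V V C D D V V.
Check: rule 1 ✓; rule 2 ✓; rule 3 ✓.

YES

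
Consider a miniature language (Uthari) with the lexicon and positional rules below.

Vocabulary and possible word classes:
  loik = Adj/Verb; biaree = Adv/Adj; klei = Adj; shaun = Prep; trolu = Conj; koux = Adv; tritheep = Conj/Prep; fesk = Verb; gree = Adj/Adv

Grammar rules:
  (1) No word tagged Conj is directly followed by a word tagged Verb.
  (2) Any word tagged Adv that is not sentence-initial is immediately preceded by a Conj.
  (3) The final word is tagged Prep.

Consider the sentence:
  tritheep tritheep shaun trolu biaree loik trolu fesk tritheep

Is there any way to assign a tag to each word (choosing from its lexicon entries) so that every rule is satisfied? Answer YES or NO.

Candidates per position — 1:tritheep {Conj,Prep}; 2:tritheep {Conj,Prep}; 3:shaun {Prep}; 4:trolu {Conj}; 5:biaree {Adv,Adj}; 6:loik {Adj,Verb}; 7:trolu {Conj}; 8:fesk {Verb}; 9:tritheep {Conj,Prep}.
Rule 1 cannot be satisfied by any choice of tags from the lexicon.
So there is no consistent tagging.

NO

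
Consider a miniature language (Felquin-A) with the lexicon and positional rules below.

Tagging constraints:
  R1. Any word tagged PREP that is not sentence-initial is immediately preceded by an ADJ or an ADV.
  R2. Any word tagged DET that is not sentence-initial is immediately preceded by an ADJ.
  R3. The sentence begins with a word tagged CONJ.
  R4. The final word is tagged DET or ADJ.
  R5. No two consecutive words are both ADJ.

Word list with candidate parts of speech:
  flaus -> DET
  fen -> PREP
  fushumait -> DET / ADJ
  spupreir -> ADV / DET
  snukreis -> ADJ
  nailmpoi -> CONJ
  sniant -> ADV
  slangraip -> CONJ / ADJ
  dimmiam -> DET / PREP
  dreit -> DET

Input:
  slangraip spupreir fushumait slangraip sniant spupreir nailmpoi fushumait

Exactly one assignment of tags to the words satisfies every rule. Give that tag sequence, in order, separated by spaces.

CONJ ADV ADJ CONJ ADV ADV CONJ ADJ

Candidates per position — 1:slangraip {CONJ,ADJ}; 2:spupreir {ADV,DET}; 3:fushumait {DET,ADJ}; 4:slangraip {CONJ,ADJ}; 5:sniant {ADV}; 6:spupreir {ADV,DET}; 7:nailmpoi {CONJ}; 8:fushumait {DET,ADJ}.
At position 1, choosing ADJ makes rule 3 impossible to satisfy; hence CONJ.
At position 2, choosing DET makes rule 2 impossible to satisfy; hence ADV.
At position 3, choosing DET makes rule 2 impossible to satisfy; hence ADJ.
At position 4, choosing ADJ makes rule 5 impossible to satisfy; hence CONJ.
At position 6, choosing DET makes rule 2 impossible to satisfy; hence ADV.
At position 8, choosing DET makes rule 2 impossible to satisfy; hence ADJ.
The only consistent sequence is: CONJ ADV ADJ CONJ ADV ADV CONJ ADJ.
Rule-by-rule: rule 1 ok; rule 2 ok; rule 3 ok; rule 4 ok; rule 5 ok.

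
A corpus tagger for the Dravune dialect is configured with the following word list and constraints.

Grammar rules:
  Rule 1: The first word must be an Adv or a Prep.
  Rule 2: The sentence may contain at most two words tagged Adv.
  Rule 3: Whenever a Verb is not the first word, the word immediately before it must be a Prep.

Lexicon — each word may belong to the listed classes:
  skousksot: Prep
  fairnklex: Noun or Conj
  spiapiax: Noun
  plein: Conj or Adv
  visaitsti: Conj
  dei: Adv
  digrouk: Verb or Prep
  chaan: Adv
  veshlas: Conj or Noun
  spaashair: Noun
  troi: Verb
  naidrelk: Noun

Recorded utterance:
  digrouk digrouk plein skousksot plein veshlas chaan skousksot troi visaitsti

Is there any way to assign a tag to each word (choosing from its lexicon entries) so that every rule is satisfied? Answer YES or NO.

YES

Candidates per position — 1:digrouk {Verb,Prep}; 2:digrouk {Verb,Prep}; 3:plein {Conj,Adv}; 4:skousksot {Prep}; 5:plein {Conj,Adv}; 6:veshlas {Conj,Noun}; 7:chaan {Adv}; 8:skousksot {Prep}; 9:troi {Verb}; 10:visaitsti {Conj}.
One satisfying assignment: Prep Prep Adv Prep Conj Conj Adv Prep Verb Conj.
Rule-by-rule: rule 1 ✓; rule 2 ✓; rule 3 ✓.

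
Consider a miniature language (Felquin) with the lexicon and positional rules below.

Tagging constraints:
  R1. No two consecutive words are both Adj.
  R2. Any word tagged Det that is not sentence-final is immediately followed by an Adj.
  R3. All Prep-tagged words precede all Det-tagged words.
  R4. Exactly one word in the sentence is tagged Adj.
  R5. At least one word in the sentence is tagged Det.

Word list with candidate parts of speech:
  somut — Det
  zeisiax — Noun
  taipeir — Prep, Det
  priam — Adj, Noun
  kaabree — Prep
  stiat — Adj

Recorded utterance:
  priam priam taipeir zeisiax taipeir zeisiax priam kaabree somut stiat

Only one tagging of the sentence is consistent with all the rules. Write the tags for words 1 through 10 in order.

Candidates per position — 1:priam {Adj,Noun}; 2:priam {Adj,Noun}; 3:taipeir {Prep,Det}; 4:zeisiax {Noun}; 5:taipeir {Prep,Det}; 6:zeisiax {Noun}; 7:priam {Adj,Noun}; 8:kaabree {Prep}; 9:somut {Det}; 10:stiat {Adj}.
Word 1 cannot be Adj — rule 4 would then fail for every completion. It is Noun.
Word 2 cannot be Adj — rule 4 would then fail for every completion. It is Noun.
Word 3 cannot be Det — rule 2 would then fail for every completion. It is Prep.
Word 5 cannot be Det — rule 2 would then fail for every completion. It is Prep.
Word 7 cannot be Adj — rule 4 would then fail for every completion. It is Noun.
The only consistent sequence is: Noun Noun Prep Noun Prep Noun Noun Prep Det Adj.
Checking: rule 1 ok; rule 2 ok; rule 3 ok; rule 4 ok; rule 5 ok.

Noun Noun Prep Noun Prep Noun Noun Prep Det Adj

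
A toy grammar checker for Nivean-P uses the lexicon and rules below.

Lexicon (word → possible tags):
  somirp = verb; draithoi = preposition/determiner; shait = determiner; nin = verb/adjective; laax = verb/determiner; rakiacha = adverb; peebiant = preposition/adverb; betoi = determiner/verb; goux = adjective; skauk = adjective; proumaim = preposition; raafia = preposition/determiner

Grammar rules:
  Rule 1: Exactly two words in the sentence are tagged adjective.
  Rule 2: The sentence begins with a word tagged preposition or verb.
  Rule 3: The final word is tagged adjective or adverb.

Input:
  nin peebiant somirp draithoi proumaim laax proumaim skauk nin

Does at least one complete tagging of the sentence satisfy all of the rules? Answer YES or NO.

YES

Candidates per position — 1:nin {verb,adjective}; 2:peebiant {preposition,adverb}; 3:somirp {verb}; 4:draithoi {preposition,determiner}; 5:proumaim {preposition}; 6:laax {verb,determiner}; 7:proumaim {preposition}; 8:skauk {adjective}; 9:nin {verb,adjective}.
One satisfying assignment: verb adverb verb preposition preposition verb preposition adjective adjective.
Checking: rule 1 satisfied; rule 2 satisfied; rule 3 satisfied.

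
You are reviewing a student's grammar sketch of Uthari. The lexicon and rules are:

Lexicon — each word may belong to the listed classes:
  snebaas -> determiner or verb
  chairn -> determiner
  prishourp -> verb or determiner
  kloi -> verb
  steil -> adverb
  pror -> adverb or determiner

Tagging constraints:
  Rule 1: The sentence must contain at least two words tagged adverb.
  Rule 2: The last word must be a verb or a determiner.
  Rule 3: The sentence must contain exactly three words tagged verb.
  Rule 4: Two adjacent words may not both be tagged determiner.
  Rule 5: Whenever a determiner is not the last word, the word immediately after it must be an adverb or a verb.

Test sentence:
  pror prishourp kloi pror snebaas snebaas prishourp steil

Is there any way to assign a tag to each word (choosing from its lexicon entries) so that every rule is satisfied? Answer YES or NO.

NO

Candidates per position — 1:pror {adverb,determiner}; 2:prishourp {verb,determiner}; 3:kloi {verb}; 4:pror {adverb,determiner}; 5:snebaas {determiner,verb}; 6:snebaas {determiner,verb}; 7:prishourp {verb,determiner}; 8:steil {adverb}.
Rule 2 cannot be satisfied by any choice of tags from the lexicon.
So there is no consistent tagging.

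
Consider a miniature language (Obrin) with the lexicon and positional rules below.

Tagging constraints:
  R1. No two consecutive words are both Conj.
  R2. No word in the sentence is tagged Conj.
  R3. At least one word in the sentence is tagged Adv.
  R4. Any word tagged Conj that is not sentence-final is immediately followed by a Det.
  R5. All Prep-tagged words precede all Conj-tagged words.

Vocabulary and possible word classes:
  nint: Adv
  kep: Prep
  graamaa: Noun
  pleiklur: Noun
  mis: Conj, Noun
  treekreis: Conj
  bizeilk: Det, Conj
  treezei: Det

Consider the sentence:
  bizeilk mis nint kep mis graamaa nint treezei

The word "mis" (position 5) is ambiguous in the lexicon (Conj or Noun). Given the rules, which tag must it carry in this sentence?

Candidates per position — 1:bizeilk {Det,Conj}; 2:mis {Conj,Noun}; 3:nint {Adv}; 4:kep {Prep}; 5:mis {Conj,Noun}; 6:graamaa {Noun}; 7:nint {Adv}; 8:treezei {Det}.
If word 1 were Conj, no tagging could satisfy rule 2; so word 1 is Det.
If word 2 were Conj, no tagging could satisfy rule 2; so word 2 is Noun.
If word 5 were Conj, no tagging could satisfy rule 2; so word 5 is Noun.
The unique satisfying tagging is: Det Noun Adv Prep Noun Noun Adv Det.
Checking: rule 1 satisfied; rule 2 satisfied; rule 3 satisfied; rule 4 satisfied; rule 5 satisfied.

Noun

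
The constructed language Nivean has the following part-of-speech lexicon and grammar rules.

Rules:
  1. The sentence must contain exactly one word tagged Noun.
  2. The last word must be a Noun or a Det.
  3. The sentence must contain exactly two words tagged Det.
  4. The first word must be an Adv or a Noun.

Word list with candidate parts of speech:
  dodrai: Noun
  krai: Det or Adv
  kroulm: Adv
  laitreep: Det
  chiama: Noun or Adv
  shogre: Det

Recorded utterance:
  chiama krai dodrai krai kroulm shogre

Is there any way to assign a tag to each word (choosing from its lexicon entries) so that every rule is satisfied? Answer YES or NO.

Candidates per position — 1:chiama {Noun,Adv}; 2:krai {Det,Adv}; 3:dodrai {Noun}; 4:krai {Det,Adv}; 5:kroulm {Adv}; 6:shogre {Det}.
One satisfying assignment: Adv Det Noun Adv Adv Det.
Check: rule 1 ✓; rule 2 ✓; rule 3 ✓; rule 4 ✓.

YES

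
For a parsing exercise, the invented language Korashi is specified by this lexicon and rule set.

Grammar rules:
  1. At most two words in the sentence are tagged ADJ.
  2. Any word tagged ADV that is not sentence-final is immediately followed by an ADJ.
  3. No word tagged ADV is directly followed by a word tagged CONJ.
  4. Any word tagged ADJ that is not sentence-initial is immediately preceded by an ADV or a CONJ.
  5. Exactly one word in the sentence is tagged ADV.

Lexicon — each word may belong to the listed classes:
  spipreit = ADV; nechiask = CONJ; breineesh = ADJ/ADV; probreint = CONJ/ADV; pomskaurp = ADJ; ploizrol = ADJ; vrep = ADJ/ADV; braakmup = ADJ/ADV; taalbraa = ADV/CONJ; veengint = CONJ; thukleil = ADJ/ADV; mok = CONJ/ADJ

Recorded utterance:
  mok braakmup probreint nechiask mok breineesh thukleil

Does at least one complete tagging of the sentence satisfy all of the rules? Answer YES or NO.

YES

Candidates per position — 1:mok {CONJ,ADJ}; 2:braakmup {ADJ,ADV}; 3:probreint {CONJ,ADV}; 4:nechiask {CONJ}; 5:mok {CONJ,ADJ}; 6:breineesh {ADJ,ADV}; 7:thukleil {ADJ,ADV}.
One satisfying assignment: CONJ ADJ CONJ CONJ CONJ ADJ ADV.
Rule-by-rule: rule 1 ok; rule 2 ok; rule 3 ok; rule 4 ok; rule 5 ok.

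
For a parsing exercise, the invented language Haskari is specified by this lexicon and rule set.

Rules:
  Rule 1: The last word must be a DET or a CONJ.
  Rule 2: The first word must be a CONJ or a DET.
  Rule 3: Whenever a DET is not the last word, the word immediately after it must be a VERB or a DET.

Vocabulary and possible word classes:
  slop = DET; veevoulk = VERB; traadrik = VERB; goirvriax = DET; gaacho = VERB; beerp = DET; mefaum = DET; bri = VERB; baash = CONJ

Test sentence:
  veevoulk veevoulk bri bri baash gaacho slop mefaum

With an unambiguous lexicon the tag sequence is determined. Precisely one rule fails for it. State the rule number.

Fixed tagging: VERB VERB VERB VERB CONJ VERB DET DET.
Applying the rules: R1 ✓, R2 ✗, R3 ✓.
Only rule 2 fails.

2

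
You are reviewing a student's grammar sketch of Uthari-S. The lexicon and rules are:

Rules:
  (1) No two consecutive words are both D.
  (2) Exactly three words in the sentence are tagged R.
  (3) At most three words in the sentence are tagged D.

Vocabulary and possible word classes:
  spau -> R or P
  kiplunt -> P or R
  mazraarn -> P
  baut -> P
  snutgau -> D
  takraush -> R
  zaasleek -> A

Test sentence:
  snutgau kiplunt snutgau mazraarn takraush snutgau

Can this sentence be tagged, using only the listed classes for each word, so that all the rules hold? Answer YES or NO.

NO

Candidates per position — 1:snutgau {D}; 2:kiplunt {P,R}; 3:snutgau {D}; 4:mazraarn {P}; 5:takraush {R}; 6:snutgau {D}.
Rule 2 cannot be satisfied by any choice of tags from the lexicon.
So there is no consistent tagging.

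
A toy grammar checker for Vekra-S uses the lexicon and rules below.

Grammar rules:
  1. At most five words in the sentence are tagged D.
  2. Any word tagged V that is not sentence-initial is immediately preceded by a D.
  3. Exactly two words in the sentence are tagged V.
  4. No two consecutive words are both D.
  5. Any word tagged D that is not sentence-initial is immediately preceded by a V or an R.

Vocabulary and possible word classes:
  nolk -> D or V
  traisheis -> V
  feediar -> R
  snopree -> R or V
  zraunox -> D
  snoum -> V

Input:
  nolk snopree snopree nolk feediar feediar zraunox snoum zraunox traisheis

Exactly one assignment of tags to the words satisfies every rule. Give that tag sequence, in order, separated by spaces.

Candidates per position — 1:nolk {D,V}; 2:snopree {R,V}; 3:snopree {R,V}; 4:nolk {D,V}; 5:feediar {R}; 6:feediar {R}; 7:zraunox {D}; 8:snoum {V}; 9:zraunox {D}; 10:traisheis {V}.
At position 1, choosing V makes rule 3 impossible to satisfy; hence D.
At position 2, choosing V makes rule 3 impossible to satisfy; hence R.
At position 3, choosing V makes rule 2 impossible to satisfy; hence R.
At position 4, choosing V makes rule 2 impossible to satisfy; hence D.
That leaves exactly one tagging: D R R D R R D V D V.
Check: rule 1 ✓; rule 2 ✓; rule 3 ✓; rule 4 ✓; rule 5 ✓.

D R R D R R D V D V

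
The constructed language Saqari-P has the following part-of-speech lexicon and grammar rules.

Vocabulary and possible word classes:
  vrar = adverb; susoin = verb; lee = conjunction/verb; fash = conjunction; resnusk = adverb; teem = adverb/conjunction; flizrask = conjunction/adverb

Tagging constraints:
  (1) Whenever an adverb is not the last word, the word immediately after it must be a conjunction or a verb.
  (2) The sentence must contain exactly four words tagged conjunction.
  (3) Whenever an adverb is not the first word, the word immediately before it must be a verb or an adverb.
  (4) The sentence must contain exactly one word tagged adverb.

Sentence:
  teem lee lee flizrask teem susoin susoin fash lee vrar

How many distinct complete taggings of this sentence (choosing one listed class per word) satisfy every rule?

Candidates per position — 1:teem {adverb,conjunction}; 2:lee {conjunction,verb}; 3:lee {conjunction,verb}; 4:flizrask {conjunction,adverb}; 5:teem {adverb,conjunction}; 6:susoin {verb}; 7:susoin {verb}; 8:fash {conjunction}; 9:lee {conjunction,verb}; 10:vrar {adverb}.
There are 64 candidate sequences in total.
The sequences that satisfy every rule: conjunction verb verb conjunction conjunction verb verb conjunction verb adverb.
Count = 1.

1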